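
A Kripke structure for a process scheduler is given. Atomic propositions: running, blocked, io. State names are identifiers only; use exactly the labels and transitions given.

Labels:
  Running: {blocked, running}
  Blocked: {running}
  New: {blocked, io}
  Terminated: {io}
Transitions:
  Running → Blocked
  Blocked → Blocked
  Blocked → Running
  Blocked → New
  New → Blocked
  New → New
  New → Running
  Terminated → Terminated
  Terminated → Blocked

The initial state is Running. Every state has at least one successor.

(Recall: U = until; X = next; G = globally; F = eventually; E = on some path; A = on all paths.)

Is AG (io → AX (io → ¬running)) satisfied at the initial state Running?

Satisfied

States satisfying io → AX (io → ¬running): {Running, Blocked, New, Terminated}.
States satisfying AG (io → AX (io → ¬running)): {Running, Blocked, New, Terminated}.
Every state reachable from Running satisfies io → AX (io → ¬running).
Running ∈ Sat(AG (io → AX (io → ¬running))).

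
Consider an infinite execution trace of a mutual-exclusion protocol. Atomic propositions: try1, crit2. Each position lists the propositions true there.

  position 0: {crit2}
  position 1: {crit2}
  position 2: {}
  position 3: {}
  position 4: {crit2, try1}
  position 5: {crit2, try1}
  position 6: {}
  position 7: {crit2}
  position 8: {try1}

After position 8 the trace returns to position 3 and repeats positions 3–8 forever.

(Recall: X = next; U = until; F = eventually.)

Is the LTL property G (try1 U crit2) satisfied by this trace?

Violated

try1 U crit2 must hold at every position from 0 onward. It fails at position 2, so G (try1 U crit2) is false.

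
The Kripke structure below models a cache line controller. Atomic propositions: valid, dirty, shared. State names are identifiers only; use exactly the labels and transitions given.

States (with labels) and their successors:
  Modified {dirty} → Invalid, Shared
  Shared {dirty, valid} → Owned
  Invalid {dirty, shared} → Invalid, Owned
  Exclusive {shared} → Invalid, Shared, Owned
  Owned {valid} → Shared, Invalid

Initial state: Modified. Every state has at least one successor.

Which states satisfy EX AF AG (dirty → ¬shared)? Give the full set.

States satisfying AF AG (dirty → ¬shared): ∅.
States satisfying EX AF AG (dirty → ¬shared): ∅.

none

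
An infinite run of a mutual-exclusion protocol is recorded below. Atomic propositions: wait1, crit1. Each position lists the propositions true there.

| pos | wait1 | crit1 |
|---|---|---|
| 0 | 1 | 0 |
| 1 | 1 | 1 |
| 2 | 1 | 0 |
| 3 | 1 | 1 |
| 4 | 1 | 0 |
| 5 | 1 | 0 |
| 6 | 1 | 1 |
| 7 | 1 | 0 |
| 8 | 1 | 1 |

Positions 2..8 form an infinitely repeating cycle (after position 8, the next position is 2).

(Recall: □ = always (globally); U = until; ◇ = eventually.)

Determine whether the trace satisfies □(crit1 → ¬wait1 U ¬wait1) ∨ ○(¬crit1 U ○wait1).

Yes

crit1 → ¬wait1 U ¬wait1 must hold at every position from 0 onward. It fails at position 1, so □(crit1 → ¬wait1 U ¬wait1) is false.
Positions where crit1 holds: 1, 3, 6, 8.
Check ¬wait1 U ¬wait1 at each: 1→fails, 3→fails, 6→fails, 8→fails.
The position after 0 is 1; ¬crit1 U ○wait1 is true there.
At position 0: □(crit1 → ¬wait1 U ¬wait1) is false; ○(¬crit1 U ○wait1) is true; so □(crit1 → ¬wait1 U ¬wait1) ∨ ○(¬crit1 U ○wait1) is true.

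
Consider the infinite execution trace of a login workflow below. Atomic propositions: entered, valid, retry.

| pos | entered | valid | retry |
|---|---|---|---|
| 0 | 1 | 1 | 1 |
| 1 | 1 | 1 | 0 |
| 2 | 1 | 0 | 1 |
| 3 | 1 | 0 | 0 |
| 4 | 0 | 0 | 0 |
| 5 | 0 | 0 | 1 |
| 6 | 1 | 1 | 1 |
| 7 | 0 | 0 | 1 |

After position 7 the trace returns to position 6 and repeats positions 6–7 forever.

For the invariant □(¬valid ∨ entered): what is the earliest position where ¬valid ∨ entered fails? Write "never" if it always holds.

¬valid ∨ entered holds at every position 0..7, and those are all the positions the trace ever visits, so the invariant □(¬valid ∨ entered) is never violated.

never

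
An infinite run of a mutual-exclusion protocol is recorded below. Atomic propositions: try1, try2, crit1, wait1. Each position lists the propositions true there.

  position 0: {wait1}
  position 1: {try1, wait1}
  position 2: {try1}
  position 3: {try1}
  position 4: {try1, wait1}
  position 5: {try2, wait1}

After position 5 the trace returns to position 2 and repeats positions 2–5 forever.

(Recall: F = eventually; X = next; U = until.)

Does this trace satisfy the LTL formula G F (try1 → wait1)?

F (try1 → wait1) holds at every position 0..5, and those are all positions ever visited, so G F (try1 → wait1) holds.

Satisfied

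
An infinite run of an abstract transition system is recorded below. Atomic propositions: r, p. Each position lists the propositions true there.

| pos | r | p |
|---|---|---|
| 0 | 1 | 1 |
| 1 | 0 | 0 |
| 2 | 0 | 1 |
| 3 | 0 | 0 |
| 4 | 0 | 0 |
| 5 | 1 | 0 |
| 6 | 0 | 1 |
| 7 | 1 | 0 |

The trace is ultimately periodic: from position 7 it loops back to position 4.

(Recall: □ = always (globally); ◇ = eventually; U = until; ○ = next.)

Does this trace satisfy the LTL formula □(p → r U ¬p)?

p → r U ¬p must hold at every position from 0 onward. It fails at position 2, so □(p → r U ¬p) is false.
Positions where p holds: 0, 2, 6.
Check r U ¬p at each: 0→ok, 2→fails, 6→fails.

No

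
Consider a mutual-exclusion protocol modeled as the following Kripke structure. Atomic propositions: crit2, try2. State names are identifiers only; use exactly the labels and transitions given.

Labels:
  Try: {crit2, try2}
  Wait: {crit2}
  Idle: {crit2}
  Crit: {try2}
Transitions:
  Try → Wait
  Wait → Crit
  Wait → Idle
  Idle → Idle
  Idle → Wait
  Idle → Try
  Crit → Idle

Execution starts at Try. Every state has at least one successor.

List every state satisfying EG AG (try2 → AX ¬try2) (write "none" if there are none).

{Try, Wait, Idle, Crit}

States satisfying AG (try2 → AX ¬try2): {Try, Wait, Idle, Crit}.
States satisfying EG AG (try2 → AX ¬try2): {Try, Wait, Idle, Crit}.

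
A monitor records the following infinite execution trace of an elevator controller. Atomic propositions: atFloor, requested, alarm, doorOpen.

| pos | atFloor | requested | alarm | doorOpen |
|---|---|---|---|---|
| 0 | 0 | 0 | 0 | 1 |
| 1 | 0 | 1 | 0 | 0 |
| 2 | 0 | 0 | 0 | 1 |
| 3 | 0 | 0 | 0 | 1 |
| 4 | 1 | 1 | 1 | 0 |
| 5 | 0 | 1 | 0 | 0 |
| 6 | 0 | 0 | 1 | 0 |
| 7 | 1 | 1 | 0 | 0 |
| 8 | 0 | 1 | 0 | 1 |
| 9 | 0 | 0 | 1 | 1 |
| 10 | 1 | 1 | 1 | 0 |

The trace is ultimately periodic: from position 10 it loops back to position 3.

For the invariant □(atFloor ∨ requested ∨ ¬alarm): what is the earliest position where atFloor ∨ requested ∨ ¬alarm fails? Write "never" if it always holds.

6

Check atFloor ∨ requested ∨ ¬alarm at each position in order: 0 ✓, 1 ✓, 2 ✓, 3 ✓, 4 ✓, 5 ✓.
At position 6 the labels are {alarm}, so atFloor ∨ requested ∨ ¬alarm is false there. This is the first violation.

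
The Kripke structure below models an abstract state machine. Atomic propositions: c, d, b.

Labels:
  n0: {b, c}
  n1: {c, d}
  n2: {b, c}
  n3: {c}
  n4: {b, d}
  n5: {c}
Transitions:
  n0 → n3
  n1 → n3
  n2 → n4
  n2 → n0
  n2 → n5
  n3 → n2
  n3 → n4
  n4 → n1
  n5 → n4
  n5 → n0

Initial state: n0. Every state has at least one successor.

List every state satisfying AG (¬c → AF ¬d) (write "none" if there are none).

{n0, n1, n2, n3, n4, n5}

States satisfying ¬c → AF ¬d: {n0, n1, n2, n3, n4, n5}.
States satisfying AG (¬c → AF ¬d): {n0, n1, n2, n3, n4, n5}.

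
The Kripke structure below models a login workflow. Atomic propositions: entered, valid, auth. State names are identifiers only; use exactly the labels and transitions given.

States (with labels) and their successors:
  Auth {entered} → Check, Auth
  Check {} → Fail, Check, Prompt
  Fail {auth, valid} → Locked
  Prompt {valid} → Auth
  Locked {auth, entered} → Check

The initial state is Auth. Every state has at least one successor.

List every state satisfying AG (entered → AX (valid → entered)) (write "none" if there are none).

States satisfying entered → AX (valid → entered): {Auth, Check, Fail, Prompt, Locked}.
States satisfying AG (entered → AX (valid → entered)): {Auth, Check, Fail, Prompt, Locked}.

{Auth, Check, Fail, Prompt, Locked}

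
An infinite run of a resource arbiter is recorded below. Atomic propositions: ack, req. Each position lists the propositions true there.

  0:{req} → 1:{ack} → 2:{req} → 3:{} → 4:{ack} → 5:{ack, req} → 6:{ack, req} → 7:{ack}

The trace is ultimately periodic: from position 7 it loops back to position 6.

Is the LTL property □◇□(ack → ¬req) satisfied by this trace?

Violated

◇□(ack → ¬req) must hold at every position from 0 onward. It fails at position 0, so □◇□(ack → ¬req) is false.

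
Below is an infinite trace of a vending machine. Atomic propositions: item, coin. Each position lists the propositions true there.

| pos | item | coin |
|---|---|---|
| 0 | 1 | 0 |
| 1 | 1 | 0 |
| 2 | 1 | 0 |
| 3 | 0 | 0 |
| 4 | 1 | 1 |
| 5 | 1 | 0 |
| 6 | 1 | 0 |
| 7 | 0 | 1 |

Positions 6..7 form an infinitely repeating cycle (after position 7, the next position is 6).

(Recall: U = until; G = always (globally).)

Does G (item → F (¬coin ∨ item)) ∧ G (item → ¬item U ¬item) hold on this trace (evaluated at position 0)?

item → F (¬coin ∨ item) holds at every position 0..7, and those are all positions ever visited, so G (item → F (¬coin ∨ item)) holds.
Positions where item holds: 0, 1, 2, 4, 5, 6.
Check F (¬coin ∨ item) at each: 0→ok, 1→ok, 2→ok, 4→ok, 5→ok, 6→ok.
item → ¬item U ¬item must hold at every position from 0 onward. It fails at position 0, so G (item → ¬item U ¬item) is false.
Positions where item holds: 0, 1, 2, 4, 5, 6.
Check ¬item U ¬item at each: 0→fails, 1→fails, 2→fails, 4→fails, 5→fails, 6→fails.
At position 0: G (item → F (¬coin ∨ item)) is true; G (item → ¬item U ¬item) is false; so G (item → F (¬coin ∨ item)) ∧ G (item → ¬item U ¬item) is false.

Violated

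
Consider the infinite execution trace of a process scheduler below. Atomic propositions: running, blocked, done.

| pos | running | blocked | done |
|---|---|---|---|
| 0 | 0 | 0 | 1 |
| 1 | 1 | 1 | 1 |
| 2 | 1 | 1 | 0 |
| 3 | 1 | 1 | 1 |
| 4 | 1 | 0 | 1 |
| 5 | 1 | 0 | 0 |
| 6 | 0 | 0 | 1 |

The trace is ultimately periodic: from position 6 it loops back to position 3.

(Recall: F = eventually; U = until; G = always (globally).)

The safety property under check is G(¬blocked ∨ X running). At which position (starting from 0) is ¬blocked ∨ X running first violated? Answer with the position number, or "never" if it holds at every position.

never

¬blocked ∨ X running holds at every position 0..6, and those are all the positions the trace ever visits, so the invariant G(¬blocked ∨ X running) is never violated.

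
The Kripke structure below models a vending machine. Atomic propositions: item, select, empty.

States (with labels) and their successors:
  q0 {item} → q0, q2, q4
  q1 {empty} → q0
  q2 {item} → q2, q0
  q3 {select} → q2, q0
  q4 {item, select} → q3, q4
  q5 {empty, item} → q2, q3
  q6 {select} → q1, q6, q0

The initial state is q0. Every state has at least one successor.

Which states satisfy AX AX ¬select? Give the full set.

{q5}

States satisfying AX ¬select: {q1, q2, q3}.
States satisfying AX AX ¬select: {q5}.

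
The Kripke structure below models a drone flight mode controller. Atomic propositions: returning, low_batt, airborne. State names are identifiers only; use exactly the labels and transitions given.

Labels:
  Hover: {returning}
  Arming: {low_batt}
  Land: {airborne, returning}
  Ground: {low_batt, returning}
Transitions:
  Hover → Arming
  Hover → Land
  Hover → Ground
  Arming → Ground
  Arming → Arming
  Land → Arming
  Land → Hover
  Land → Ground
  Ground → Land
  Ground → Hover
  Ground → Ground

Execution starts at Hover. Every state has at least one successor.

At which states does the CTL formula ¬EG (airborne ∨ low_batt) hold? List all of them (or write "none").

States satisfying airborne ∨ low_batt: {Arming, Land, Ground}.
States satisfying EG (airborne ∨ low_batt): {Arming, Land, Ground}.
States satisfying ¬EG (airborne ∨ low_batt): {Hover}.

{Hover}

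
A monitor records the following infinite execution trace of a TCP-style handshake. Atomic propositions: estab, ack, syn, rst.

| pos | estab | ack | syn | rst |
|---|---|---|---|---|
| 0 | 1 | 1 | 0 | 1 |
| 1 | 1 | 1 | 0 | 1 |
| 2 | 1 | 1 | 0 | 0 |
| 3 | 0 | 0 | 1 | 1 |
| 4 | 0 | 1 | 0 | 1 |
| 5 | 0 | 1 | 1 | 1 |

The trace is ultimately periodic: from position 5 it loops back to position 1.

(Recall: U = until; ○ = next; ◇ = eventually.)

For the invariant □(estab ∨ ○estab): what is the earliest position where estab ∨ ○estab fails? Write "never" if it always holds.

3

Check estab ∨ ○estab at each position in order: 0 ✓, 1 ✓, 2 ✓.
At position 3 the labels are {rst, syn} and the next position 4 has {ack, rst}, so estab ∨ ○estab is false there. This is the first violation.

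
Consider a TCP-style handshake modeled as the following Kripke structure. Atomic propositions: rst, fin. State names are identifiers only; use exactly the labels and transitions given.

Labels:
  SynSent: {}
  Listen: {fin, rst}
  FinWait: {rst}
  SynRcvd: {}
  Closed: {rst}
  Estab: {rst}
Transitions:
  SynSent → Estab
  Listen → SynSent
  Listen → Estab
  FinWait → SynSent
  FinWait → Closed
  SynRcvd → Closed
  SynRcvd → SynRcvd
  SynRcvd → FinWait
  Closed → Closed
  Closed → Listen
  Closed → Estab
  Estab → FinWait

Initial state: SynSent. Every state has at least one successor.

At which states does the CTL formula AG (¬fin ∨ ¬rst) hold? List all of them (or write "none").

States satisfying ¬fin ∨ ¬rst: {SynSent, FinWait, SynRcvd, Closed, Estab}.
States satisfying AG (¬fin ∨ ¬rst): ∅.

none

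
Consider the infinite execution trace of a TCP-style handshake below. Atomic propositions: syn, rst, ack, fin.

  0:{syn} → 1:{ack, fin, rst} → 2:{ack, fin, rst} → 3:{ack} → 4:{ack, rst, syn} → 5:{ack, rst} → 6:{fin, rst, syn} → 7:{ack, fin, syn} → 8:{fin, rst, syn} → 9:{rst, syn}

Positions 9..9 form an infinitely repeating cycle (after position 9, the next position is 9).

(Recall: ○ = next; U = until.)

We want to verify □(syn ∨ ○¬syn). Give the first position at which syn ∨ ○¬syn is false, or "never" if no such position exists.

3

Check syn ∨ ○¬syn at each position in order: 0 ✓, 1 ✓, 2 ✓.
At position 3 the labels are {ack} and the next position 4 has {ack, rst, syn}, so syn ∨ ○¬syn is false there. This is the first violation.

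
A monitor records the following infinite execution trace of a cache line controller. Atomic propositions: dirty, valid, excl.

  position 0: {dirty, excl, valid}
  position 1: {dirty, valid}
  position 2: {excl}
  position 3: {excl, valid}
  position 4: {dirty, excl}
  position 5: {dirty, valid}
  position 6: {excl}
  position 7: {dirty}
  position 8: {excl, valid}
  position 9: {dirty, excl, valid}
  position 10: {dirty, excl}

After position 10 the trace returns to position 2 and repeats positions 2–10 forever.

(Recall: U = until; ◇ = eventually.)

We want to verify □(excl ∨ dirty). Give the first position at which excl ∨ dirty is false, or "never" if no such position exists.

excl ∨ dirty holds at every position 0..10, and those are all the positions the trace ever visits, so the invariant □(excl ∨ dirty) is never violated.

never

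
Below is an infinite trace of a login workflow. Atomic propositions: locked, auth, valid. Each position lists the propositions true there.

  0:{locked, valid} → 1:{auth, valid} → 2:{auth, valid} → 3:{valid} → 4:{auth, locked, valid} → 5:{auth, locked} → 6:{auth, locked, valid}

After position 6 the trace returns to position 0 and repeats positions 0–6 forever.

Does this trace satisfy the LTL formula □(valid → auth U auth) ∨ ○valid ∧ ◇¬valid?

valid → auth U auth must hold at every position from 0 onward. It fails at position 0, so □(valid → auth U auth) is false.
Positions where valid holds: 0, 1, 2, 3, 4, 6.
Check auth U auth at each: 0→fails, 1→ok, 2→ok, 3→fails, 4→ok, 6→ok.
At position 0: □(valid → auth U auth) is false; ○valid ∧ ◇¬valid is true; so □(valid → auth U auth) ∨ ○valid ∧ ◇¬valid is true.

Yes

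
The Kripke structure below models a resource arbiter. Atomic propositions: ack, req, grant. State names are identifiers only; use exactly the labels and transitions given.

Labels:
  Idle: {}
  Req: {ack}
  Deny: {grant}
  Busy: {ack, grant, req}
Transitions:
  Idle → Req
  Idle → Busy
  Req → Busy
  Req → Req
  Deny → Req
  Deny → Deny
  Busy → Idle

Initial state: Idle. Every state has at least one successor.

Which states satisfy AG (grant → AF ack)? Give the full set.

{Idle, Req, Busy}

States satisfying grant → AF ack: {Idle, Req, Busy}.
States satisfying AG (grant → AF ack): {Idle, Req, Busy}.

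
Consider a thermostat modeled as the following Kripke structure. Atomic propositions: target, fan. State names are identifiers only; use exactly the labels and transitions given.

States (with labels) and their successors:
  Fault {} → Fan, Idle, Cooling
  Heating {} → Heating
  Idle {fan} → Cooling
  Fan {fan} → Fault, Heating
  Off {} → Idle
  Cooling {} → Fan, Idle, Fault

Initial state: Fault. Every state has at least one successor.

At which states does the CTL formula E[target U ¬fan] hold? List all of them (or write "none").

{Fault, Heating, Off, Cooling}

States satisfying target: ∅.
States satisfying ¬fan: {Fault, Heating, Off, Cooling}.
States satisfying E[target U ¬fan]: {Fault, Heating, Off, Cooling}.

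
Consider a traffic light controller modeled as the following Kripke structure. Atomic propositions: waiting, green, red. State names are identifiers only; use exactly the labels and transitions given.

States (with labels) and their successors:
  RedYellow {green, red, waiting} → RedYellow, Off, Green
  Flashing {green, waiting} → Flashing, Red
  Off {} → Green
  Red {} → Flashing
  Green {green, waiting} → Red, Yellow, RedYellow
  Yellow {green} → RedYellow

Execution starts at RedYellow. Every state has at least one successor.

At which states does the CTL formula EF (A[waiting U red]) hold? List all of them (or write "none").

States satisfying A[waiting U red]: {RedYellow}.
States satisfying EF (A[waiting U red]): {RedYellow, Off, Green, Yellow}.

{RedYellow, Off, Green, Yellow}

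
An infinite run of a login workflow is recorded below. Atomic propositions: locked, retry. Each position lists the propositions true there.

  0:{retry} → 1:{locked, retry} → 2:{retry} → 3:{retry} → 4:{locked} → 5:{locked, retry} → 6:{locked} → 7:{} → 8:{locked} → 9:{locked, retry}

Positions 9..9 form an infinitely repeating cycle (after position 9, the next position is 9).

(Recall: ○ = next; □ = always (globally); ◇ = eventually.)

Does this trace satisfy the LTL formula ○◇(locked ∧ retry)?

Yes

The position after 0 is 1; ◇(locked ∧ retry) is true there.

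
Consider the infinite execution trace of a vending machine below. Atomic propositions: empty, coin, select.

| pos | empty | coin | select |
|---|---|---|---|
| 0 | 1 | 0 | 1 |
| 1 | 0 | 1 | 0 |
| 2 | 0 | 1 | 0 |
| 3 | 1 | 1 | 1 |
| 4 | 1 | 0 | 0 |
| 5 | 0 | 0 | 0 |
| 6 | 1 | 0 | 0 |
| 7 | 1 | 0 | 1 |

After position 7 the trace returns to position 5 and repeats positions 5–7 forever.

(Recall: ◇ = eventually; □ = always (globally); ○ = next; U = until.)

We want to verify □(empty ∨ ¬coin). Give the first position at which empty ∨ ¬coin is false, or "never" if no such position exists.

1

Check empty ∨ ¬coin at each position in order: 0 ✓.
At position 1 the labels are {coin}, so empty ∨ ¬coin is false there. This is the first violation.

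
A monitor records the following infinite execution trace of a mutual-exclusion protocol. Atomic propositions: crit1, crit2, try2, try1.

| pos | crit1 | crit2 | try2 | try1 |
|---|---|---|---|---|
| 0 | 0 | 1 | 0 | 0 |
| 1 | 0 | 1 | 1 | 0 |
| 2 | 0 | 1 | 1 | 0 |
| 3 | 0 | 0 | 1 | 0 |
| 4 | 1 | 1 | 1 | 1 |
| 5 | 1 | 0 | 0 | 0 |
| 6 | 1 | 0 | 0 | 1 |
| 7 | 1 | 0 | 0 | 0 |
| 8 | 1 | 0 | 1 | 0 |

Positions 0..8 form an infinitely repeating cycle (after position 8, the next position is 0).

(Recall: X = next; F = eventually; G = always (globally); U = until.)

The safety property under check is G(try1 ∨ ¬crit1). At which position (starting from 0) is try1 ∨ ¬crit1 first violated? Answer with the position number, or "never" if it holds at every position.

Check try1 ∨ ¬crit1 at each position in order: 0 ✓, 1 ✓, 2 ✓, 3 ✓, 4 ✓.
At position 5 the labels are {crit1}, so try1 ∨ ¬crit1 is false there. This is the first violation.

5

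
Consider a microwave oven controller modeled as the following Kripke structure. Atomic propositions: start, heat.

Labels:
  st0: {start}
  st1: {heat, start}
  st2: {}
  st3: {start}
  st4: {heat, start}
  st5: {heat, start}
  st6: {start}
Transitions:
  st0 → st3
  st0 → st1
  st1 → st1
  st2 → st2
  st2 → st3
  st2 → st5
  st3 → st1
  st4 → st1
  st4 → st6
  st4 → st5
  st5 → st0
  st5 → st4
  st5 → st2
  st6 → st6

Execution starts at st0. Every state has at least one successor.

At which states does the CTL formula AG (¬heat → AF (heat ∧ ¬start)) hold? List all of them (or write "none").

States satisfying ¬heat → AF (heat ∧ ¬start): {st1, st4, st5}.
States satisfying AG (¬heat → AF (heat ∧ ¬start)): {st1}.

{st1}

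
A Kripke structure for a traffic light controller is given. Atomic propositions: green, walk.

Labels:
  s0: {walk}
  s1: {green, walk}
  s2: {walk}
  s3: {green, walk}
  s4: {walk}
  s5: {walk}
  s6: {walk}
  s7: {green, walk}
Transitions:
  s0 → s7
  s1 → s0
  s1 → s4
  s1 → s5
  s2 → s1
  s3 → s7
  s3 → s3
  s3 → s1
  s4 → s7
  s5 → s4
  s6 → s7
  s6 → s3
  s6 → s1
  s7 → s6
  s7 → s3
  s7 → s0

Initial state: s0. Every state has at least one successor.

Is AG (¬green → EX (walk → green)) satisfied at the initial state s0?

No

States satisfying ¬green → EX (walk → green): {s0, s1, s2, s3, s4, s6, s7}.
States satisfying AG (¬green → EX (walk → green)): ∅.
s5 is reachable from s0 and violates ¬green → EX (walk → green), so AG fails at s0.
s0 ∉ Sat(AG (¬green → EX (walk → green))).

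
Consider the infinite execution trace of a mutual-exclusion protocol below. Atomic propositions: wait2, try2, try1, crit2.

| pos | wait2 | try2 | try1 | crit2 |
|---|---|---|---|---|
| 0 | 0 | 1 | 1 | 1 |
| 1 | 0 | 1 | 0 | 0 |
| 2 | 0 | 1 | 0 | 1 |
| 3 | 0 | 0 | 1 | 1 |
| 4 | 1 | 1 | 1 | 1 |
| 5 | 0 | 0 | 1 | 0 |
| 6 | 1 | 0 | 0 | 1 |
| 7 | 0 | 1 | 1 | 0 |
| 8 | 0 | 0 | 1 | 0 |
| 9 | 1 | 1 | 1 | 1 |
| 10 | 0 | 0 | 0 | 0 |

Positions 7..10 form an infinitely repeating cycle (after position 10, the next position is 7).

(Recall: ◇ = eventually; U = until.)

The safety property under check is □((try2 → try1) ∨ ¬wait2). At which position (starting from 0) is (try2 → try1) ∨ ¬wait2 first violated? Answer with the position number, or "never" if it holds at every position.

(try2 → try1) ∨ ¬wait2 holds at every position 0..10, and those are all the positions the trace ever visits, so the invariant □((try2 → try1) ∨ ¬wait2) is never violated.

never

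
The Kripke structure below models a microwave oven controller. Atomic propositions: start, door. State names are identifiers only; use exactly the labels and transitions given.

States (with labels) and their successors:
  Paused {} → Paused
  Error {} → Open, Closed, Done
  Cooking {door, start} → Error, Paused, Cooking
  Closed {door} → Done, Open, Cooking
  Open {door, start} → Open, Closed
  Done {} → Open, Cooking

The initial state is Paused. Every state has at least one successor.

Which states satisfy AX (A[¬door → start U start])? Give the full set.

States satisfying A[¬door → start U start]: {Cooking, Open}.
States satisfying AX (A[¬door → start U start]): {Done}.

{Done}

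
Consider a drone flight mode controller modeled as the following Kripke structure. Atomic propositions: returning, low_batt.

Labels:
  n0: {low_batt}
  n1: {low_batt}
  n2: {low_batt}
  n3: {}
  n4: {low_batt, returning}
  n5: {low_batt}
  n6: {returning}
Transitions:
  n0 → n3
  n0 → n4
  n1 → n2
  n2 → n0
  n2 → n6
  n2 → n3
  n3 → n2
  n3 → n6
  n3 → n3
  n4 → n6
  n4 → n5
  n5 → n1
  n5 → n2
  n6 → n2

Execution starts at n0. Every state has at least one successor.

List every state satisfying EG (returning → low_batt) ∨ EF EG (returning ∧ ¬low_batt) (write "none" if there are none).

{n0, n1, n2, n3, n4, n5}

States satisfying returning → low_batt: {n0, n1, n2, n3, n4, n5}.
States satisfying EG (returning → low_batt): {n0, n1, n2, n3, n4, n5}.
States satisfying EG (returning ∧ ¬low_batt): ∅.
States satisfying EF EG (returning ∧ ¬low_batt): ∅.
States satisfying EG (returning → low_batt) ∨ EF EG (returning ∧ ¬low_batt): {n0, n1, n2, n3, n4, n5}.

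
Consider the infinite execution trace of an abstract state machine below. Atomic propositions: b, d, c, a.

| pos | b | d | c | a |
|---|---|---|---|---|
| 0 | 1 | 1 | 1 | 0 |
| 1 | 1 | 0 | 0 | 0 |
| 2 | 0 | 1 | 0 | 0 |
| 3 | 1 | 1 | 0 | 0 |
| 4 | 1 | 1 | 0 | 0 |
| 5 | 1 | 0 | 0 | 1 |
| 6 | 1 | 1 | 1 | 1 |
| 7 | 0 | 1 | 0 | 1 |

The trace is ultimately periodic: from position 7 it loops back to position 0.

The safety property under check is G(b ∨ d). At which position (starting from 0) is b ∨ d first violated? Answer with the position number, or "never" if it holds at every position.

b ∨ d holds at every position 0..7, and those are all the positions the trace ever visits, so the invariant G(b ∨ d) is never violated.

never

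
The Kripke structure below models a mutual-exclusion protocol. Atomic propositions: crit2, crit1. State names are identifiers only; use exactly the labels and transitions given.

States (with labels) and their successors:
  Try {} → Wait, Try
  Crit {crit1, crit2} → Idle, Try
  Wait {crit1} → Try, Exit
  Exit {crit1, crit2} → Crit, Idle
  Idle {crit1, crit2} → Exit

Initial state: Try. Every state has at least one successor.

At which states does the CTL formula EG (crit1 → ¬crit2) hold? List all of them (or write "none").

{Try, Wait}

States satisfying crit1 → ¬crit2: {Try, Wait}.
States satisfying EG (crit1 → ¬crit2): {Try, Wait}.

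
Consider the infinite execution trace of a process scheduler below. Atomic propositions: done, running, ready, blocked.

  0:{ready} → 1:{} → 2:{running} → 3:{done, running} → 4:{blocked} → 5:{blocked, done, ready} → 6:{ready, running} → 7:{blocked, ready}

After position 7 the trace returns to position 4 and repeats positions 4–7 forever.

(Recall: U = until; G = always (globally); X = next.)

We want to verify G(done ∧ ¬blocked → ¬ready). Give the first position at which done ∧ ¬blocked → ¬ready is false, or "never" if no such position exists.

never

done ∧ ¬blocked → ¬ready holds at every position 0..7, and those are all the positions the trace ever visits, so the invariant G(done ∧ ¬blocked → ¬ready) is never violated.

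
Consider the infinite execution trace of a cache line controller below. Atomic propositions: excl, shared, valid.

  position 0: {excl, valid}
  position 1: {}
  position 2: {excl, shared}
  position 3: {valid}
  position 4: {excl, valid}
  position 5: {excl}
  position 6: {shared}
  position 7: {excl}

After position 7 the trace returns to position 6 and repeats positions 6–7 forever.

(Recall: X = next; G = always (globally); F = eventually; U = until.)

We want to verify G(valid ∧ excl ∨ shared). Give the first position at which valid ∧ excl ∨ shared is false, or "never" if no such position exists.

Check valid ∧ excl ∨ shared at each position in order: 0 ✓.
At position 1 the labels are {}, so valid ∧ excl ∨ shared is false there. This is the first violation.

1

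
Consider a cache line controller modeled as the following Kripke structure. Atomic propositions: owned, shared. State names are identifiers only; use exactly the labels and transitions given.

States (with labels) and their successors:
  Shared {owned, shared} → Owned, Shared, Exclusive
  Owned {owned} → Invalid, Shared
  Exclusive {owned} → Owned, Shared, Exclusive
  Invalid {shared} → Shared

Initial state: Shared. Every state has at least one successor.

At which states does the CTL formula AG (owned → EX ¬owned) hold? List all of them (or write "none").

none

States satisfying owned → EX ¬owned: {Owned, Invalid}.
States satisfying AG (owned → EX ¬owned): ∅.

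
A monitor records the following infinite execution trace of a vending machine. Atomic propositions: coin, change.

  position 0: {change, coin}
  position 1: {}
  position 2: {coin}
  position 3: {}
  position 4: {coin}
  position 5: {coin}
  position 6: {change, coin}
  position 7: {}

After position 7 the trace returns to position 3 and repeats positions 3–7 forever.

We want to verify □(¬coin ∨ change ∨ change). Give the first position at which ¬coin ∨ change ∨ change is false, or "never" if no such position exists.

2

Check ¬coin ∨ change ∨ change at each position in order: 0 ✓, 1 ✓.
At position 2 the labels are {coin}, so ¬coin ∨ change ∨ change is false there. This is the first violation.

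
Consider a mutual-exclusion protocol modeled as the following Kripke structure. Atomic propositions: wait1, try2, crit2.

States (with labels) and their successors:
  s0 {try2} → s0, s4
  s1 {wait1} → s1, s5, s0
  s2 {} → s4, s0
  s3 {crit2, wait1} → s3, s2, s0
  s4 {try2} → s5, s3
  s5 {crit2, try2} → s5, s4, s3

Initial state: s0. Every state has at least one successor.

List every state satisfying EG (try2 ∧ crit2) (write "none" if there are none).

{s5}

States satisfying try2 ∧ crit2: {s5}.
States satisfying EG (try2 ∧ crit2): {s5}.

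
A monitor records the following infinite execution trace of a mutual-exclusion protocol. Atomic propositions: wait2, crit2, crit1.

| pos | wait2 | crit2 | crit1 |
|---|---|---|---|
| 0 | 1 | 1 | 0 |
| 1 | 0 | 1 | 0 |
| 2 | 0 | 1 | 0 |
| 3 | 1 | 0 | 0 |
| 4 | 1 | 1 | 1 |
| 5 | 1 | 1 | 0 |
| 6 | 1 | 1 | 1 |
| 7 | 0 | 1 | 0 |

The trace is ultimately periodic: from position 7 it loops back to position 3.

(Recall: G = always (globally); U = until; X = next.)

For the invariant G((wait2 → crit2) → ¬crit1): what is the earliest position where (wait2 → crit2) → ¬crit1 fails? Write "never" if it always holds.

Check (wait2 → crit2) → ¬crit1 at each position in order: 0 ✓, 1 ✓, 2 ✓, 3 ✓.
At position 4 the labels are {crit1, crit2, wait2}, so (wait2 → crit2) → ¬crit1 is false there. This is the first violation.

4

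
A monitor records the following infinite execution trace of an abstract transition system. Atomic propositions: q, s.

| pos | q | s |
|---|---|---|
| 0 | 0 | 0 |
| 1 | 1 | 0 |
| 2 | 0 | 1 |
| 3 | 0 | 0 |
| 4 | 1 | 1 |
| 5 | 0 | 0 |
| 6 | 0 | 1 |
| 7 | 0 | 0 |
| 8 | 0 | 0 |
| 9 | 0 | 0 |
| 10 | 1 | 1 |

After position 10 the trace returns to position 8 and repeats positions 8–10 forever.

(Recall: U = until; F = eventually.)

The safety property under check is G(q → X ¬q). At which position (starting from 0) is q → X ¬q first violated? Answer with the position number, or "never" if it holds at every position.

q → X ¬q holds at every position 0..10, and those are all the positions the trace ever visits, so the invariant G(q → X ¬q) is never violated.

never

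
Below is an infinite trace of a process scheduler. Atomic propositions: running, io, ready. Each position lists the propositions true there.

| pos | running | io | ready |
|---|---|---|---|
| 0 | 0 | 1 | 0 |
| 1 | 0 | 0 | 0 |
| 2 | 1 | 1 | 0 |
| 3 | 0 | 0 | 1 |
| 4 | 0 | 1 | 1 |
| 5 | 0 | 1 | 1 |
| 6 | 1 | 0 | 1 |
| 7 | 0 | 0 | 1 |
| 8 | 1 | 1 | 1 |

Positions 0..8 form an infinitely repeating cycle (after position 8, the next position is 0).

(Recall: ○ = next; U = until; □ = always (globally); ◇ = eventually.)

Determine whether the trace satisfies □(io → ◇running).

io → ◇running holds at every position 0..8, and those are all positions ever visited, so □(io → ◇running) holds.
Positions where io holds: 0, 2, 4, 5, 8.
Check ◇running at each: 0→ok, 2→ok, 4→ok, 5→ok, 8→ok.

Satisfied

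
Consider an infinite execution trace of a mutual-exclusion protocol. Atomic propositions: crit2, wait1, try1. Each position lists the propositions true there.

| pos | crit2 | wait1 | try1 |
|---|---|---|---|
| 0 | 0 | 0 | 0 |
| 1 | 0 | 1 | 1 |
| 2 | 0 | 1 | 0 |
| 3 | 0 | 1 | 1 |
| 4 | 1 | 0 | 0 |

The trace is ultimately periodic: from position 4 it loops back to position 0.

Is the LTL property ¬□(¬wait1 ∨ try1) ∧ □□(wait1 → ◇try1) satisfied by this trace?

□(wait1 → ◇try1) holds at every position 0..4, and those are all positions ever visited, so □□(wait1 → ◇try1) holds.
At position 0: ¬□(¬wait1 ∨ try1) is true; □□(wait1 → ◇try1) is true; so ¬□(¬wait1 ∨ try1) ∧ □□(wait1 → ◇try1) is true.

Yes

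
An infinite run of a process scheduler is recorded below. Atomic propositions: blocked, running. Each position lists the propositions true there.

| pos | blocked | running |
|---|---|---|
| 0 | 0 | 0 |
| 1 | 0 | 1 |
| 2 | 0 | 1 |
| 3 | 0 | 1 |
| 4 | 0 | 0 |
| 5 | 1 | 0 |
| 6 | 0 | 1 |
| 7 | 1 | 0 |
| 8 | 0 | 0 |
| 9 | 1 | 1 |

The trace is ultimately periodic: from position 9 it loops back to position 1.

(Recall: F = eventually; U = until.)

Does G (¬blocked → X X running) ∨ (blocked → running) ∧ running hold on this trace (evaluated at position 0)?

¬blocked → X X running must hold at every position from 0 onward. It fails at position 2, so G (¬blocked → X X running) is false.
Positions where ¬blocked holds: 0, 1, 2, 3, 4, 6, 8.
Check X X running at each: 0→ok, 1→ok, 2→fails, 3→fails, 4→ok, 6→fails, 8→ok.
At position 0: G (¬blocked → X X running) is false; (blocked → running) ∧ running is false; so G (¬blocked → X X running) ∨ (blocked → running) ∧ running is false.

Does not hold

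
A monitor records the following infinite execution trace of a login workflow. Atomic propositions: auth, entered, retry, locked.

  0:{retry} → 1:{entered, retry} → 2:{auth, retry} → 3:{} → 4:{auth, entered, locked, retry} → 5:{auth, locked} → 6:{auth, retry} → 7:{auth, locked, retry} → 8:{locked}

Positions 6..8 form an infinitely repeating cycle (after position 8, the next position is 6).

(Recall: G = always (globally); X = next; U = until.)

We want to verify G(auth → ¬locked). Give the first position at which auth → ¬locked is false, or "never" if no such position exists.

Check auth → ¬locked at each position in order: 0 ✓, 1 ✓, 2 ✓, 3 ✓.
At position 4 the labels are {auth, entered, locked, retry}, so auth → ¬locked is false there. This is the first violation.

4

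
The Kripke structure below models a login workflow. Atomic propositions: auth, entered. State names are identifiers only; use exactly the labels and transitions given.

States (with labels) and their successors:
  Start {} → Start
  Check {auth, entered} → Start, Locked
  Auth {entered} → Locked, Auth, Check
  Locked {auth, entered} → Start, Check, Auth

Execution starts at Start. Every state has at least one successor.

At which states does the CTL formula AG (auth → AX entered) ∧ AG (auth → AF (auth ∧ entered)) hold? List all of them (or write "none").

{Start}

States satisfying auth → AX entered: {Start, Auth}.
States satisfying AG (auth → AX entered): {Start}.
States satisfying auth → AF (auth ∧ entered): {Start, Check, Auth, Locked}.
States satisfying AG (auth → AF (auth ∧ entered)): {Start, Check, Auth, Locked}.
States satisfying AG (auth → AX entered) ∧ AG (auth → AF (auth ∧ entered)): {Start}.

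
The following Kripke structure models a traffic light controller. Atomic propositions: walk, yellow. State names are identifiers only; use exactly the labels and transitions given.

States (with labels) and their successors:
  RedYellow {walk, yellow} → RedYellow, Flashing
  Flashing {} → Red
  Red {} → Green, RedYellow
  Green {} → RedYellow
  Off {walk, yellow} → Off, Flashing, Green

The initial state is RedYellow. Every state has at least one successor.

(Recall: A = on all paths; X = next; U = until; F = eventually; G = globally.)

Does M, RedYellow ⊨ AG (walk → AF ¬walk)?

States satisfying walk → AF ¬walk: {Flashing, Red, Green}.
States satisfying AG (walk → AF ¬walk): ∅.
RedYellow is reachable from RedYellow and violates walk → AF ¬walk, so AG fails at RedYellow.
RedYellow ∉ Sat(AG (walk → AF ¬walk)).

Does not hold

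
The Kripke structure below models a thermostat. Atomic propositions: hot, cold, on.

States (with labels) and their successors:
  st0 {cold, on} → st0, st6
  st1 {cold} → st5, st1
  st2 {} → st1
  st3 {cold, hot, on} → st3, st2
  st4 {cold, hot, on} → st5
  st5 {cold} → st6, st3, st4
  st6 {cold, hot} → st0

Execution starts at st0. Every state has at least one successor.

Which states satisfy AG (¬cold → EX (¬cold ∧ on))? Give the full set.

{st0, st6}

States satisfying ¬cold → EX (¬cold ∧ on): {st0, st1, st3, st4, st5, st6}.
States satisfying AG (¬cold → EX (¬cold ∧ on)): {st0, st6}.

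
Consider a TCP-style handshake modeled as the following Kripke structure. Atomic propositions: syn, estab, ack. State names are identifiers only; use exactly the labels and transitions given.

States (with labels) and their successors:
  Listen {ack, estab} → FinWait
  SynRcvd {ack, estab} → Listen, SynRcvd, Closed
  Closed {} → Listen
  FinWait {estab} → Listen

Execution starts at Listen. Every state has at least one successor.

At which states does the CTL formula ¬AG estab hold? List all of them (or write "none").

States satisfying estab: {Listen, SynRcvd, FinWait}.
States satisfying AG estab: {Listen, FinWait}.
States satisfying ¬AG estab: {SynRcvd, Closed}.

{SynRcvd, Closed}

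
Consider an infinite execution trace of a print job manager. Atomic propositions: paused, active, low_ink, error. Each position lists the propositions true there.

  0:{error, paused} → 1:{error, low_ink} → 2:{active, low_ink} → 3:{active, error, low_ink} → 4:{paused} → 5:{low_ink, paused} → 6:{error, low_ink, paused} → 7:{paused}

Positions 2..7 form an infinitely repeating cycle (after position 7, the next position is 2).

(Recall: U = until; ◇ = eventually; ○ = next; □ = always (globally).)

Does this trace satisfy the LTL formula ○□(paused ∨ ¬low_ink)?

The position after 0 is 1; □(paused ∨ ¬low_ink) is false there.

Violated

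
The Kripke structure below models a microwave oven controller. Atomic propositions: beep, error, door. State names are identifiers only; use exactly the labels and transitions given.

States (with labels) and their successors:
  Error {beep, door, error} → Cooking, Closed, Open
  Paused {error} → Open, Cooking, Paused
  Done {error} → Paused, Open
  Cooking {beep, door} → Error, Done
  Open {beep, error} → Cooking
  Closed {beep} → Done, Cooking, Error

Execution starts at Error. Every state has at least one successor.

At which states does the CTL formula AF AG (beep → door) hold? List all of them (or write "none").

none

States satisfying AG (beep → door): ∅.
States satisfying AF AG (beep → door): ∅.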